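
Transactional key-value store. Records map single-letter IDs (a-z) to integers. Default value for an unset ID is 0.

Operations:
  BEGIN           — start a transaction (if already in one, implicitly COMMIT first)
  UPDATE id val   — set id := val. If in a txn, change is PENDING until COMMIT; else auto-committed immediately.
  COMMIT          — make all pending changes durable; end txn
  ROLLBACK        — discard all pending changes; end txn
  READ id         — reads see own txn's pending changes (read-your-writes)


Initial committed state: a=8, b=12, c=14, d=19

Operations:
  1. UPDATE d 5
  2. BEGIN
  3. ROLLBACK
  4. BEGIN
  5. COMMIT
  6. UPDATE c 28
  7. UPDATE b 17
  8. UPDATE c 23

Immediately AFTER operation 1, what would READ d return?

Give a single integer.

Answer: 5

Derivation:
Initial committed: {a=8, b=12, c=14, d=19}
Op 1: UPDATE d=5 (auto-commit; committed d=5)
After op 1: visible(d) = 5 (pending={}, committed={a=8, b=12, c=14, d=5})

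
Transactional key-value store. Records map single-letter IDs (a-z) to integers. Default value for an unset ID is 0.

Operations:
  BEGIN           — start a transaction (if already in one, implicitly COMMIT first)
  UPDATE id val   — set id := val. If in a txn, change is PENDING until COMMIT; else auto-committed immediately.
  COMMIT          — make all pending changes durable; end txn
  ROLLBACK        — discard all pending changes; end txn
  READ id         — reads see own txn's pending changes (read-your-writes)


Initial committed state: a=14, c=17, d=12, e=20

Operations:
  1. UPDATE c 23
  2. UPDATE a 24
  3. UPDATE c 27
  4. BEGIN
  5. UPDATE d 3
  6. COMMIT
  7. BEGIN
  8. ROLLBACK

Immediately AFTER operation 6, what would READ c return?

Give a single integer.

Initial committed: {a=14, c=17, d=12, e=20}
Op 1: UPDATE c=23 (auto-commit; committed c=23)
Op 2: UPDATE a=24 (auto-commit; committed a=24)
Op 3: UPDATE c=27 (auto-commit; committed c=27)
Op 4: BEGIN: in_txn=True, pending={}
Op 5: UPDATE d=3 (pending; pending now {d=3})
Op 6: COMMIT: merged ['d'] into committed; committed now {a=24, c=27, d=3, e=20}
After op 6: visible(c) = 27 (pending={}, committed={a=24, c=27, d=3, e=20})

Answer: 27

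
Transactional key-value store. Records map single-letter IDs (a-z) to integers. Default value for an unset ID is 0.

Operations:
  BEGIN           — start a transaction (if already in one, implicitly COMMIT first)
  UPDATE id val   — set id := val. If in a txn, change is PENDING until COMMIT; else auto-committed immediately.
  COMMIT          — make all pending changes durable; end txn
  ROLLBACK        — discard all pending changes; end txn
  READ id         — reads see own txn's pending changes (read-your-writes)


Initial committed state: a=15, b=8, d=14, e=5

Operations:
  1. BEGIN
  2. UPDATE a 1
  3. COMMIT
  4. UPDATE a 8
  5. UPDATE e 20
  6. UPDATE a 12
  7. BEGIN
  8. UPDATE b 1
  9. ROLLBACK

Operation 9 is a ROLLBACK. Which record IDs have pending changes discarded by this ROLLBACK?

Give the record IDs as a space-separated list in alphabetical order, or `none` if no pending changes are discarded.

Initial committed: {a=15, b=8, d=14, e=5}
Op 1: BEGIN: in_txn=True, pending={}
Op 2: UPDATE a=1 (pending; pending now {a=1})
Op 3: COMMIT: merged ['a'] into committed; committed now {a=1, b=8, d=14, e=5}
Op 4: UPDATE a=8 (auto-commit; committed a=8)
Op 5: UPDATE e=20 (auto-commit; committed e=20)
Op 6: UPDATE a=12 (auto-commit; committed a=12)
Op 7: BEGIN: in_txn=True, pending={}
Op 8: UPDATE b=1 (pending; pending now {b=1})
Op 9: ROLLBACK: discarded pending ['b']; in_txn=False
ROLLBACK at op 9 discards: ['b']

Answer: b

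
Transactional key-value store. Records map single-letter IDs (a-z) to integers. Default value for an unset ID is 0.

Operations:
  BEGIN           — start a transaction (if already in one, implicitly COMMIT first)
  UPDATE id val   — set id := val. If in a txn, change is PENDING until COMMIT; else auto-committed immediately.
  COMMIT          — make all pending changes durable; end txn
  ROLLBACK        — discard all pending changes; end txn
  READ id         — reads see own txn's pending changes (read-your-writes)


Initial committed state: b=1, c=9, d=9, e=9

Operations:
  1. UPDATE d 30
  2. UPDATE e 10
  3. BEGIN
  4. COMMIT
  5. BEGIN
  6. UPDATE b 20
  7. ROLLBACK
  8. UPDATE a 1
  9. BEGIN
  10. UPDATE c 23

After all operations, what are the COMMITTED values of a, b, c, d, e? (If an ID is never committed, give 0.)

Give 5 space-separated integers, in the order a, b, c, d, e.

Initial committed: {b=1, c=9, d=9, e=9}
Op 1: UPDATE d=30 (auto-commit; committed d=30)
Op 2: UPDATE e=10 (auto-commit; committed e=10)
Op 3: BEGIN: in_txn=True, pending={}
Op 4: COMMIT: merged [] into committed; committed now {b=1, c=9, d=30, e=10}
Op 5: BEGIN: in_txn=True, pending={}
Op 6: UPDATE b=20 (pending; pending now {b=20})
Op 7: ROLLBACK: discarded pending ['b']; in_txn=False
Op 8: UPDATE a=1 (auto-commit; committed a=1)
Op 9: BEGIN: in_txn=True, pending={}
Op 10: UPDATE c=23 (pending; pending now {c=23})
Final committed: {a=1, b=1, c=9, d=30, e=10}

Answer: 1 1 9 30 10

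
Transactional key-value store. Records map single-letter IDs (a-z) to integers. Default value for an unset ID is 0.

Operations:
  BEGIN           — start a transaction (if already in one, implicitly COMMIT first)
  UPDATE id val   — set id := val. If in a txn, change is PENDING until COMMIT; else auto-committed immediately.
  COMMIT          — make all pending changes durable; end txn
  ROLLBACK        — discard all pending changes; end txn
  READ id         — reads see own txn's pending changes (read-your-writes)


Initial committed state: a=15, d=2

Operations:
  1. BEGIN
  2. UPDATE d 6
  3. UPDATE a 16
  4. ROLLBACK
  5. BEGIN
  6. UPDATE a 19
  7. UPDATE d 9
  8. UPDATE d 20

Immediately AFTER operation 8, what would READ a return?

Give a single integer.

Answer: 19

Derivation:
Initial committed: {a=15, d=2}
Op 1: BEGIN: in_txn=True, pending={}
Op 2: UPDATE d=6 (pending; pending now {d=6})
Op 3: UPDATE a=16 (pending; pending now {a=16, d=6})
Op 4: ROLLBACK: discarded pending ['a', 'd']; in_txn=False
Op 5: BEGIN: in_txn=True, pending={}
Op 6: UPDATE a=19 (pending; pending now {a=19})
Op 7: UPDATE d=9 (pending; pending now {a=19, d=9})
Op 8: UPDATE d=20 (pending; pending now {a=19, d=20})
After op 8: visible(a) = 19 (pending={a=19, d=20}, committed={a=15, d=2})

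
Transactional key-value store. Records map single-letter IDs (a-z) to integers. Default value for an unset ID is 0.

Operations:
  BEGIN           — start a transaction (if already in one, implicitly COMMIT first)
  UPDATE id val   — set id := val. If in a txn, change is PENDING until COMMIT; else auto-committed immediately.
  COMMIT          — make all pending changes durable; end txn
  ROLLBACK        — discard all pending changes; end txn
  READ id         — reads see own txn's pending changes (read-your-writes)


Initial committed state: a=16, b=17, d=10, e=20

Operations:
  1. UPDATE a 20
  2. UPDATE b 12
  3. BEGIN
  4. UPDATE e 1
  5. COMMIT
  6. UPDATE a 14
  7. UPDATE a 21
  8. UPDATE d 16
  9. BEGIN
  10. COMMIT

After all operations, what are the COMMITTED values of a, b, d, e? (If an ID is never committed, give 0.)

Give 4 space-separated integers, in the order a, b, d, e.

Initial committed: {a=16, b=17, d=10, e=20}
Op 1: UPDATE a=20 (auto-commit; committed a=20)
Op 2: UPDATE b=12 (auto-commit; committed b=12)
Op 3: BEGIN: in_txn=True, pending={}
Op 4: UPDATE e=1 (pending; pending now {e=1})
Op 5: COMMIT: merged ['e'] into committed; committed now {a=20, b=12, d=10, e=1}
Op 6: UPDATE a=14 (auto-commit; committed a=14)
Op 7: UPDATE a=21 (auto-commit; committed a=21)
Op 8: UPDATE d=16 (auto-commit; committed d=16)
Op 9: BEGIN: in_txn=True, pending={}
Op 10: COMMIT: merged [] into committed; committed now {a=21, b=12, d=16, e=1}
Final committed: {a=21, b=12, d=16, e=1}

Answer: 21 12 16 1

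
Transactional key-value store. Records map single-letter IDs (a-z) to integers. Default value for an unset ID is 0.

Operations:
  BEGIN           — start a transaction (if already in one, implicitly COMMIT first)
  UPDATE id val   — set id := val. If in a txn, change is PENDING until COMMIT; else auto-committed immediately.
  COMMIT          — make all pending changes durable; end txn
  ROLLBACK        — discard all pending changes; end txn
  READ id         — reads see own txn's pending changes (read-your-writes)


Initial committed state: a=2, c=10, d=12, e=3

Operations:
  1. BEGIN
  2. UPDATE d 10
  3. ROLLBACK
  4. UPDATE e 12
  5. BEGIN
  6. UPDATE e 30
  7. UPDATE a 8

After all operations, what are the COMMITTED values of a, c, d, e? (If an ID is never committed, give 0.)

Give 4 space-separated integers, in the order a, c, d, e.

Initial committed: {a=2, c=10, d=12, e=3}
Op 1: BEGIN: in_txn=True, pending={}
Op 2: UPDATE d=10 (pending; pending now {d=10})
Op 3: ROLLBACK: discarded pending ['d']; in_txn=False
Op 4: UPDATE e=12 (auto-commit; committed e=12)
Op 5: BEGIN: in_txn=True, pending={}
Op 6: UPDATE e=30 (pending; pending now {e=30})
Op 7: UPDATE a=8 (pending; pending now {a=8, e=30})
Final committed: {a=2, c=10, d=12, e=12}

Answer: 2 10 12 12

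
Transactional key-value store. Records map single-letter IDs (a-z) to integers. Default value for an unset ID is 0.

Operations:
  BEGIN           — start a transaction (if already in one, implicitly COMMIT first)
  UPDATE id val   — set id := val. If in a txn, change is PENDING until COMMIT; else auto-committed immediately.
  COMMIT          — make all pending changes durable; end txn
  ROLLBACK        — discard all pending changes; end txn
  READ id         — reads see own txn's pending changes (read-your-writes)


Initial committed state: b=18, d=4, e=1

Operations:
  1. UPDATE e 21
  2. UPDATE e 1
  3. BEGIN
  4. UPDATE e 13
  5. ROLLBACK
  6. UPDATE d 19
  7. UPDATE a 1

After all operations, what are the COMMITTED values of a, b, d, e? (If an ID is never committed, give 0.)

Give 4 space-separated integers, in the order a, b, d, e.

Answer: 1 18 19 1

Derivation:
Initial committed: {b=18, d=4, e=1}
Op 1: UPDATE e=21 (auto-commit; committed e=21)
Op 2: UPDATE e=1 (auto-commit; committed e=1)
Op 3: BEGIN: in_txn=True, pending={}
Op 4: UPDATE e=13 (pending; pending now {e=13})
Op 5: ROLLBACK: discarded pending ['e']; in_txn=False
Op 6: UPDATE d=19 (auto-commit; committed d=19)
Op 7: UPDATE a=1 (auto-commit; committed a=1)
Final committed: {a=1, b=18, d=19, e=1}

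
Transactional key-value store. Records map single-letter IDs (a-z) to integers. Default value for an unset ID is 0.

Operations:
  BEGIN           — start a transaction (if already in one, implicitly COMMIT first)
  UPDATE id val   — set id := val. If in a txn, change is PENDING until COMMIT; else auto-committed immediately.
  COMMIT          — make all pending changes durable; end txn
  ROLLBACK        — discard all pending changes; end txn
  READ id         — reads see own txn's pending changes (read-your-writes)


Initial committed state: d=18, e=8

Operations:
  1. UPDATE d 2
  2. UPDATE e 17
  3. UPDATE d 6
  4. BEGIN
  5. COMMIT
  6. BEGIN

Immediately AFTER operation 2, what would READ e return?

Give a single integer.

Answer: 17

Derivation:
Initial committed: {d=18, e=8}
Op 1: UPDATE d=2 (auto-commit; committed d=2)
Op 2: UPDATE e=17 (auto-commit; committed e=17)
After op 2: visible(e) = 17 (pending={}, committed={d=2, e=17})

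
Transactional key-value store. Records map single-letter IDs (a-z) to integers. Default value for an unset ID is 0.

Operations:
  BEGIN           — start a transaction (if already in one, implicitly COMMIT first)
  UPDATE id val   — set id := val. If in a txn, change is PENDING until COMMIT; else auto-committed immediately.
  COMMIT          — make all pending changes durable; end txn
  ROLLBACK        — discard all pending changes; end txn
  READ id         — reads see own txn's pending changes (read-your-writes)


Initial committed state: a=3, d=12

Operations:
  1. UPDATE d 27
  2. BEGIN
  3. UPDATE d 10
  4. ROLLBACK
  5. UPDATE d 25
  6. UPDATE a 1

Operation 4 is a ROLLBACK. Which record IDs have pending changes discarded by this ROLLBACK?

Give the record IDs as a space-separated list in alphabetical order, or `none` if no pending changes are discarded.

Answer: d

Derivation:
Initial committed: {a=3, d=12}
Op 1: UPDATE d=27 (auto-commit; committed d=27)
Op 2: BEGIN: in_txn=True, pending={}
Op 3: UPDATE d=10 (pending; pending now {d=10})
Op 4: ROLLBACK: discarded pending ['d']; in_txn=False
Op 5: UPDATE d=25 (auto-commit; committed d=25)
Op 6: UPDATE a=1 (auto-commit; committed a=1)
ROLLBACK at op 4 discards: ['d']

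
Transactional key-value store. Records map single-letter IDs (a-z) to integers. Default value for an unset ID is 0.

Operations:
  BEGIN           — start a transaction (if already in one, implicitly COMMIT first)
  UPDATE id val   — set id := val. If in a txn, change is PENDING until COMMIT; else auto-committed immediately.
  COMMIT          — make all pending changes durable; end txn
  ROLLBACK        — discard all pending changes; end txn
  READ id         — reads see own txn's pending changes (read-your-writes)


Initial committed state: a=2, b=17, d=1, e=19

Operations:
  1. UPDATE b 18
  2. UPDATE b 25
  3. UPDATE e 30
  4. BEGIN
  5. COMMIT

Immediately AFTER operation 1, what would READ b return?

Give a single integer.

Initial committed: {a=2, b=17, d=1, e=19}
Op 1: UPDATE b=18 (auto-commit; committed b=18)
After op 1: visible(b) = 18 (pending={}, committed={a=2, b=18, d=1, e=19})

Answer: 18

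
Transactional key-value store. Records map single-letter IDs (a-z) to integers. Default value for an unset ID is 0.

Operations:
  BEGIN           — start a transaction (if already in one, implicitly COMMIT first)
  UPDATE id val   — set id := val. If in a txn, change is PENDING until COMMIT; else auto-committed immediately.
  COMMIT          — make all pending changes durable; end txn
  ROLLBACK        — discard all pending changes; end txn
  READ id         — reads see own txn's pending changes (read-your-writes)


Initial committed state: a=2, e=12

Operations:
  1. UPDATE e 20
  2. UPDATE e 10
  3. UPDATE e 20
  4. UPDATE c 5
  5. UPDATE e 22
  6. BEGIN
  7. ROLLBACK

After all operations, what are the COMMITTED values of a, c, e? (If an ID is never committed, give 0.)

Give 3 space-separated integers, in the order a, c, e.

Answer: 2 5 22

Derivation:
Initial committed: {a=2, e=12}
Op 1: UPDATE e=20 (auto-commit; committed e=20)
Op 2: UPDATE e=10 (auto-commit; committed e=10)
Op 3: UPDATE e=20 (auto-commit; committed e=20)
Op 4: UPDATE c=5 (auto-commit; committed c=5)
Op 5: UPDATE e=22 (auto-commit; committed e=22)
Op 6: BEGIN: in_txn=True, pending={}
Op 7: ROLLBACK: discarded pending []; in_txn=False
Final committed: {a=2, c=5, e=22}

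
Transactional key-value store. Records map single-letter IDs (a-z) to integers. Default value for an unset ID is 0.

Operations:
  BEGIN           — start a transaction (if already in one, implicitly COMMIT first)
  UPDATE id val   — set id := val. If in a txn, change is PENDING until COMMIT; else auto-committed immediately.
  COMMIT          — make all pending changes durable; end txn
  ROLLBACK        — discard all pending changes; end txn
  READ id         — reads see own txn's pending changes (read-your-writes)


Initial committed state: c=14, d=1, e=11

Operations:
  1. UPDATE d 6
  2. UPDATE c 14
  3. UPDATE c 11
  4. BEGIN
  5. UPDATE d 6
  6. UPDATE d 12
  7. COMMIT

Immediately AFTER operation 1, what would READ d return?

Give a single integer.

Initial committed: {c=14, d=1, e=11}
Op 1: UPDATE d=6 (auto-commit; committed d=6)
After op 1: visible(d) = 6 (pending={}, committed={c=14, d=6, e=11})

Answer: 6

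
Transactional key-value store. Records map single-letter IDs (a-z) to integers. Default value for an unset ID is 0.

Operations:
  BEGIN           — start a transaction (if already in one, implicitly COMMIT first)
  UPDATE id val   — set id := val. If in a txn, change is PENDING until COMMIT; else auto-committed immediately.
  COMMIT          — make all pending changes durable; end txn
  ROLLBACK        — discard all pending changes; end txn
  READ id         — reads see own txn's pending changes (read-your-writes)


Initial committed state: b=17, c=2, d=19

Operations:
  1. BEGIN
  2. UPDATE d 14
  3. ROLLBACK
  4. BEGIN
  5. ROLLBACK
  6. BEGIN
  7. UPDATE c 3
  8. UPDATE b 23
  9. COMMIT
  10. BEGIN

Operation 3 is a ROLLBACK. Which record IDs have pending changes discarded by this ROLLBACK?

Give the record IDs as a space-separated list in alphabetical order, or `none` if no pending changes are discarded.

Answer: d

Derivation:
Initial committed: {b=17, c=2, d=19}
Op 1: BEGIN: in_txn=True, pending={}
Op 2: UPDATE d=14 (pending; pending now {d=14})
Op 3: ROLLBACK: discarded pending ['d']; in_txn=False
Op 4: BEGIN: in_txn=True, pending={}
Op 5: ROLLBACK: discarded pending []; in_txn=False
Op 6: BEGIN: in_txn=True, pending={}
Op 7: UPDATE c=3 (pending; pending now {c=3})
Op 8: UPDATE b=23 (pending; pending now {b=23, c=3})
Op 9: COMMIT: merged ['b', 'c'] into committed; committed now {b=23, c=3, d=19}
Op 10: BEGIN: in_txn=True, pending={}
ROLLBACK at op 3 discards: ['d']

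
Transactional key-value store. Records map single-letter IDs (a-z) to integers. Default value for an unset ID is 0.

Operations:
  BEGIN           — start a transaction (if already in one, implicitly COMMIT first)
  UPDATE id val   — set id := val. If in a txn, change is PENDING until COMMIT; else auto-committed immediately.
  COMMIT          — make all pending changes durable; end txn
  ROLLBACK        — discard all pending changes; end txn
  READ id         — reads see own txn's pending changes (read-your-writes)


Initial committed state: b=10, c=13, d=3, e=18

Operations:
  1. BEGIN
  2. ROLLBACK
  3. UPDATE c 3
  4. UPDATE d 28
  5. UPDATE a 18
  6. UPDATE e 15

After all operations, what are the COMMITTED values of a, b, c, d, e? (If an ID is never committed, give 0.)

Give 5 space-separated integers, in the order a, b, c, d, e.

Answer: 18 10 3 28 15

Derivation:
Initial committed: {b=10, c=13, d=3, e=18}
Op 1: BEGIN: in_txn=True, pending={}
Op 2: ROLLBACK: discarded pending []; in_txn=False
Op 3: UPDATE c=3 (auto-commit; committed c=3)
Op 4: UPDATE d=28 (auto-commit; committed d=28)
Op 5: UPDATE a=18 (auto-commit; committed a=18)
Op 6: UPDATE e=15 (auto-commit; committed e=15)
Final committed: {a=18, b=10, c=3, d=28, e=15}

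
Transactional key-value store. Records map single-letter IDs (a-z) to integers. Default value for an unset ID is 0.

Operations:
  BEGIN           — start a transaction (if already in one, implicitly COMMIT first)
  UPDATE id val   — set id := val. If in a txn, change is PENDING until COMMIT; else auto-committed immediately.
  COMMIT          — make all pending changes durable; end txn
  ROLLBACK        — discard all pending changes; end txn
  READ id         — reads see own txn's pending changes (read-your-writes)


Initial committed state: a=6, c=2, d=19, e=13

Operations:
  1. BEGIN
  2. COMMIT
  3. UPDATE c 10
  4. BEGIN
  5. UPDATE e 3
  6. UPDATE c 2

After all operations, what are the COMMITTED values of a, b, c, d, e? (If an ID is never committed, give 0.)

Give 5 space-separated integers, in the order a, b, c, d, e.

Initial committed: {a=6, c=2, d=19, e=13}
Op 1: BEGIN: in_txn=True, pending={}
Op 2: COMMIT: merged [] into committed; committed now {a=6, c=2, d=19, e=13}
Op 3: UPDATE c=10 (auto-commit; committed c=10)
Op 4: BEGIN: in_txn=True, pending={}
Op 5: UPDATE e=3 (pending; pending now {e=3})
Op 6: UPDATE c=2 (pending; pending now {c=2, e=3})
Final committed: {a=6, c=10, d=19, e=13}

Answer: 6 0 10 19 13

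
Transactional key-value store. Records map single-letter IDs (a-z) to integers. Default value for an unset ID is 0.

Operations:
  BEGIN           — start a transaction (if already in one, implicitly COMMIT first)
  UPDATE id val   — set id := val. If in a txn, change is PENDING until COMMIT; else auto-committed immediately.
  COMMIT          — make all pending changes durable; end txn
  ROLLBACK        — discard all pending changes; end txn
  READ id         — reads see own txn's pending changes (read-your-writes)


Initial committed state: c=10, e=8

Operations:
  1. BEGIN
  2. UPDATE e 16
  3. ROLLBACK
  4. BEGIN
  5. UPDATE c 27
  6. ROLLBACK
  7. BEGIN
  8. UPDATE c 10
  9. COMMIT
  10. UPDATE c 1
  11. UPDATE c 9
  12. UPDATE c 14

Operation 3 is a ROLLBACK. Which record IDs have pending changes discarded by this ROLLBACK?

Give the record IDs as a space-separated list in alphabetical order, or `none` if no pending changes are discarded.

Answer: e

Derivation:
Initial committed: {c=10, e=8}
Op 1: BEGIN: in_txn=True, pending={}
Op 2: UPDATE e=16 (pending; pending now {e=16})
Op 3: ROLLBACK: discarded pending ['e']; in_txn=False
Op 4: BEGIN: in_txn=True, pending={}
Op 5: UPDATE c=27 (pending; pending now {c=27})
Op 6: ROLLBACK: discarded pending ['c']; in_txn=False
Op 7: BEGIN: in_txn=True, pending={}
Op 8: UPDATE c=10 (pending; pending now {c=10})
Op 9: COMMIT: merged ['c'] into committed; committed now {c=10, e=8}
Op 10: UPDATE c=1 (auto-commit; committed c=1)
Op 11: UPDATE c=9 (auto-commit; committed c=9)
Op 12: UPDATE c=14 (auto-commit; committed c=14)
ROLLBACK at op 3 discards: ['e']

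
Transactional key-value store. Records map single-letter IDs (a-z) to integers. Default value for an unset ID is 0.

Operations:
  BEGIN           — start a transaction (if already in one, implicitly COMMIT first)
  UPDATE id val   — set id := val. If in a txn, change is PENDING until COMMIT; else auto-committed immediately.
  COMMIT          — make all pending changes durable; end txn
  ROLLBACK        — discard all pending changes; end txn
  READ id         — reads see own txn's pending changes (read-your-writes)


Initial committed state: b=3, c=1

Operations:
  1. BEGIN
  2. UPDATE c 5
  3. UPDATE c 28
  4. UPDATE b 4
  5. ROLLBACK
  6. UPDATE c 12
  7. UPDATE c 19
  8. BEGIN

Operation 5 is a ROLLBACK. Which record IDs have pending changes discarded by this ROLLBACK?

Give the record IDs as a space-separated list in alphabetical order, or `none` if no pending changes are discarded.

Answer: b c

Derivation:
Initial committed: {b=3, c=1}
Op 1: BEGIN: in_txn=True, pending={}
Op 2: UPDATE c=5 (pending; pending now {c=5})
Op 3: UPDATE c=28 (pending; pending now {c=28})
Op 4: UPDATE b=4 (pending; pending now {b=4, c=28})
Op 5: ROLLBACK: discarded pending ['b', 'c']; in_txn=False
Op 6: UPDATE c=12 (auto-commit; committed c=12)
Op 7: UPDATE c=19 (auto-commit; committed c=19)
Op 8: BEGIN: in_txn=True, pending={}
ROLLBACK at op 5 discards: ['b', 'c']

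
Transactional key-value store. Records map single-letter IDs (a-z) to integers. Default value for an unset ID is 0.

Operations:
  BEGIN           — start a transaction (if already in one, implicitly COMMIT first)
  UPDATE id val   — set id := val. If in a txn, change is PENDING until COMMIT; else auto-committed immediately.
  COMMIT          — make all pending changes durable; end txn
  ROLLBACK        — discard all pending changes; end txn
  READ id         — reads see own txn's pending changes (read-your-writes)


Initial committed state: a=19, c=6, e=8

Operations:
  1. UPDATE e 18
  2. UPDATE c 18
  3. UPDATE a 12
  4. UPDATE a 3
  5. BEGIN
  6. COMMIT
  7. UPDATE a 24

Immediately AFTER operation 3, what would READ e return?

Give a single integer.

Answer: 18

Derivation:
Initial committed: {a=19, c=6, e=8}
Op 1: UPDATE e=18 (auto-commit; committed e=18)
Op 2: UPDATE c=18 (auto-commit; committed c=18)
Op 3: UPDATE a=12 (auto-commit; committed a=12)
After op 3: visible(e) = 18 (pending={}, committed={a=12, c=18, e=18})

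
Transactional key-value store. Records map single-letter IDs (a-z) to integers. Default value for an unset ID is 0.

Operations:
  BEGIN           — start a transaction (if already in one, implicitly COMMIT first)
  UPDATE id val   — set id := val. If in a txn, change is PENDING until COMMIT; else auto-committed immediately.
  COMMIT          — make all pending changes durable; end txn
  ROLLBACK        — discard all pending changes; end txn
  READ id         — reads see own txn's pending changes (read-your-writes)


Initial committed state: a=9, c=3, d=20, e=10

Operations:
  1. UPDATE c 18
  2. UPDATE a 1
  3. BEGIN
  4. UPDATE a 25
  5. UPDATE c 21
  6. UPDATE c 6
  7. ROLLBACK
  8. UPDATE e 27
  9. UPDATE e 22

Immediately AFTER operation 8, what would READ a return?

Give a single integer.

Initial committed: {a=9, c=3, d=20, e=10}
Op 1: UPDATE c=18 (auto-commit; committed c=18)
Op 2: UPDATE a=1 (auto-commit; committed a=1)
Op 3: BEGIN: in_txn=True, pending={}
Op 4: UPDATE a=25 (pending; pending now {a=25})
Op 5: UPDATE c=21 (pending; pending now {a=25, c=21})
Op 6: UPDATE c=6 (pending; pending now {a=25, c=6})
Op 7: ROLLBACK: discarded pending ['a', 'c']; in_txn=False
Op 8: UPDATE e=27 (auto-commit; committed e=27)
After op 8: visible(a) = 1 (pending={}, committed={a=1, c=18, d=20, e=27})

Answer: 1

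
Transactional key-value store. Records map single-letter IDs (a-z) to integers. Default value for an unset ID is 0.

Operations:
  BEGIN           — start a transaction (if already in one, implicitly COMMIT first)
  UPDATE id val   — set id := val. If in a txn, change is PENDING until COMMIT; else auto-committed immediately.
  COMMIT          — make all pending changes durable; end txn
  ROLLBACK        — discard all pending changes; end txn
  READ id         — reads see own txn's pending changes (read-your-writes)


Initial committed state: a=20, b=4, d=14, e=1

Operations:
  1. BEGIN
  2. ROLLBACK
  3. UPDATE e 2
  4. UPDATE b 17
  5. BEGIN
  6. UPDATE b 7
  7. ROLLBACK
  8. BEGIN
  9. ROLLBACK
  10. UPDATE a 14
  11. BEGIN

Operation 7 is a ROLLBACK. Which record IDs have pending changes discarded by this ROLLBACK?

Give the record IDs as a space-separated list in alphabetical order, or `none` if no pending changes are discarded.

Answer: b

Derivation:
Initial committed: {a=20, b=4, d=14, e=1}
Op 1: BEGIN: in_txn=True, pending={}
Op 2: ROLLBACK: discarded pending []; in_txn=False
Op 3: UPDATE e=2 (auto-commit; committed e=2)
Op 4: UPDATE b=17 (auto-commit; committed b=17)
Op 5: BEGIN: in_txn=True, pending={}
Op 6: UPDATE b=7 (pending; pending now {b=7})
Op 7: ROLLBACK: discarded pending ['b']; in_txn=False
Op 8: BEGIN: in_txn=True, pending={}
Op 9: ROLLBACK: discarded pending []; in_txn=False
Op 10: UPDATE a=14 (auto-commit; committed a=14)
Op 11: BEGIN: in_txn=True, pending={}
ROLLBACK at op 7 discards: ['b']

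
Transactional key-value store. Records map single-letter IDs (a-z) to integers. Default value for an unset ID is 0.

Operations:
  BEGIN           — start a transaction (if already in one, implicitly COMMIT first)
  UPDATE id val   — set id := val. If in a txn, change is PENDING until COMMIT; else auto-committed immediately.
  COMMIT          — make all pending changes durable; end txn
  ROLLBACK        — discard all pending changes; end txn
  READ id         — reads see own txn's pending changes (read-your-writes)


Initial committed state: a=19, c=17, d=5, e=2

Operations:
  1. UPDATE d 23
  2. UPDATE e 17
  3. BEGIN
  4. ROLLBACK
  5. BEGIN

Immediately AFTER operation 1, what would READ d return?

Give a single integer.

Initial committed: {a=19, c=17, d=5, e=2}
Op 1: UPDATE d=23 (auto-commit; committed d=23)
After op 1: visible(d) = 23 (pending={}, committed={a=19, c=17, d=23, e=2})

Answer: 23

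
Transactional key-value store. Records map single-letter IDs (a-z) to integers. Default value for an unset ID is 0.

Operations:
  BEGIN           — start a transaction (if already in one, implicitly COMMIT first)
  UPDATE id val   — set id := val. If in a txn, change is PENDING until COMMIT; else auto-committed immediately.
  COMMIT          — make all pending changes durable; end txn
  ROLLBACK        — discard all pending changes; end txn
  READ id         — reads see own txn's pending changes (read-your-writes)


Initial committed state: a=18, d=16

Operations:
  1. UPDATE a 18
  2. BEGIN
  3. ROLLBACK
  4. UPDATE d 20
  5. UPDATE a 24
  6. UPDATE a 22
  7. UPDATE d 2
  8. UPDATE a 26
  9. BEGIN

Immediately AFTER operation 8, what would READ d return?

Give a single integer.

Initial committed: {a=18, d=16}
Op 1: UPDATE a=18 (auto-commit; committed a=18)
Op 2: BEGIN: in_txn=True, pending={}
Op 3: ROLLBACK: discarded pending []; in_txn=False
Op 4: UPDATE d=20 (auto-commit; committed d=20)
Op 5: UPDATE a=24 (auto-commit; committed a=24)
Op 6: UPDATE a=22 (auto-commit; committed a=22)
Op 7: UPDATE d=2 (auto-commit; committed d=2)
Op 8: UPDATE a=26 (auto-commit; committed a=26)
After op 8: visible(d) = 2 (pending={}, committed={a=26, d=2})

Answer: 2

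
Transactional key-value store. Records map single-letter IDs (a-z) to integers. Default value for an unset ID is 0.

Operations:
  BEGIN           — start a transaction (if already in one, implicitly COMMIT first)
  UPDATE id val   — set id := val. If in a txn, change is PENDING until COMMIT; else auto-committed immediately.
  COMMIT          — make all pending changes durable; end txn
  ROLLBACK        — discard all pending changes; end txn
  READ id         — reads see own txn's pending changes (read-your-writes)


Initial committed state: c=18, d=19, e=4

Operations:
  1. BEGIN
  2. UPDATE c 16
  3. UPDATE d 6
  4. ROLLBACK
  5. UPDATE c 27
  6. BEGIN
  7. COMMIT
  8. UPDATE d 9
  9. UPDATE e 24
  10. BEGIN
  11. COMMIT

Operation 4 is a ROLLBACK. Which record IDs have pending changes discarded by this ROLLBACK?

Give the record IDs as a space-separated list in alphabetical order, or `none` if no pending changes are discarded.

Answer: c d

Derivation:
Initial committed: {c=18, d=19, e=4}
Op 1: BEGIN: in_txn=True, pending={}
Op 2: UPDATE c=16 (pending; pending now {c=16})
Op 3: UPDATE d=6 (pending; pending now {c=16, d=6})
Op 4: ROLLBACK: discarded pending ['c', 'd']; in_txn=False
Op 5: UPDATE c=27 (auto-commit; committed c=27)
Op 6: BEGIN: in_txn=True, pending={}
Op 7: COMMIT: merged [] into committed; committed now {c=27, d=19, e=4}
Op 8: UPDATE d=9 (auto-commit; committed d=9)
Op 9: UPDATE e=24 (auto-commit; committed e=24)
Op 10: BEGIN: in_txn=True, pending={}
Op 11: COMMIT: merged [] into committed; committed now {c=27, d=9, e=24}
ROLLBACK at op 4 discards: ['c', 'd']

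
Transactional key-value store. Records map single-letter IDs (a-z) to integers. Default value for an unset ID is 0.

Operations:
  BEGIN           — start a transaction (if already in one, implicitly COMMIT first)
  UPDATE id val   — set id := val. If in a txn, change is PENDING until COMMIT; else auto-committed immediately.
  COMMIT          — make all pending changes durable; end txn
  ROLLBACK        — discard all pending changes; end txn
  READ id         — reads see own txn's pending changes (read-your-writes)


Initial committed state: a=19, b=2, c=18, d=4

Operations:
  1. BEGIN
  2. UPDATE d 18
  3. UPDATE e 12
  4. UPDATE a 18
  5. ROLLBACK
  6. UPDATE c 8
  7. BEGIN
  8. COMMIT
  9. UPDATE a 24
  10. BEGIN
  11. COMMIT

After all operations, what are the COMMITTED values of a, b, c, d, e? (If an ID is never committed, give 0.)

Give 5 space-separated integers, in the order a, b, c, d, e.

Answer: 24 2 8 4 0

Derivation:
Initial committed: {a=19, b=2, c=18, d=4}
Op 1: BEGIN: in_txn=True, pending={}
Op 2: UPDATE d=18 (pending; pending now {d=18})
Op 3: UPDATE e=12 (pending; pending now {d=18, e=12})
Op 4: UPDATE a=18 (pending; pending now {a=18, d=18, e=12})
Op 5: ROLLBACK: discarded pending ['a', 'd', 'e']; in_txn=False
Op 6: UPDATE c=8 (auto-commit; committed c=8)
Op 7: BEGIN: in_txn=True, pending={}
Op 8: COMMIT: merged [] into committed; committed now {a=19, b=2, c=8, d=4}
Op 9: UPDATE a=24 (auto-commit; committed a=24)
Op 10: BEGIN: in_txn=True, pending={}
Op 11: COMMIT: merged [] into committed; committed now {a=24, b=2, c=8, d=4}
Final committed: {a=24, b=2, c=8, d=4}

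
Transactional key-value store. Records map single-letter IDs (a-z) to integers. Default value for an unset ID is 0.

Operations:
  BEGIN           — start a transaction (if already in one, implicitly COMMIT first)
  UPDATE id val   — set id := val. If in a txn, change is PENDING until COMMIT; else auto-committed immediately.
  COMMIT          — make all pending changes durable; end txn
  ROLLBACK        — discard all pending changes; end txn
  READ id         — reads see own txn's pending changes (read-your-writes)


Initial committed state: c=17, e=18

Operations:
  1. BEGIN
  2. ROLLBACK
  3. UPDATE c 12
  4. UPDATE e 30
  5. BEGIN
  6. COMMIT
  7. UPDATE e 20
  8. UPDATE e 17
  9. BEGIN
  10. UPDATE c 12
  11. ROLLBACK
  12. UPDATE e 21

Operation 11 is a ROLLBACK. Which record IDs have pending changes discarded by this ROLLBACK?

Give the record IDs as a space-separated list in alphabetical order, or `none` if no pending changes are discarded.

Answer: c

Derivation:
Initial committed: {c=17, e=18}
Op 1: BEGIN: in_txn=True, pending={}
Op 2: ROLLBACK: discarded pending []; in_txn=False
Op 3: UPDATE c=12 (auto-commit; committed c=12)
Op 4: UPDATE e=30 (auto-commit; committed e=30)
Op 5: BEGIN: in_txn=True, pending={}
Op 6: COMMIT: merged [] into committed; committed now {c=12, e=30}
Op 7: UPDATE e=20 (auto-commit; committed e=20)
Op 8: UPDATE e=17 (auto-commit; committed e=17)
Op 9: BEGIN: in_txn=True, pending={}
Op 10: UPDATE c=12 (pending; pending now {c=12})
Op 11: ROLLBACK: discarded pending ['c']; in_txn=False
Op 12: UPDATE e=21 (auto-commit; committed e=21)
ROLLBACK at op 11 discards: ['c']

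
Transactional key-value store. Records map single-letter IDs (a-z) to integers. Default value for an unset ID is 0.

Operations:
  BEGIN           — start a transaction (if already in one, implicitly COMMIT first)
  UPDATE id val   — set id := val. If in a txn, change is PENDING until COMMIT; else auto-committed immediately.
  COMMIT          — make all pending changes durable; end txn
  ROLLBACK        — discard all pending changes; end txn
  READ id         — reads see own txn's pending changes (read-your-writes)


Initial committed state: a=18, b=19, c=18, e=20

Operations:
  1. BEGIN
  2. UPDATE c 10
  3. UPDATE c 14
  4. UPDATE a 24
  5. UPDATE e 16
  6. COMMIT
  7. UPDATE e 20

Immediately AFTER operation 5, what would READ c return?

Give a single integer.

Initial committed: {a=18, b=19, c=18, e=20}
Op 1: BEGIN: in_txn=True, pending={}
Op 2: UPDATE c=10 (pending; pending now {c=10})
Op 3: UPDATE c=14 (pending; pending now {c=14})
Op 4: UPDATE a=24 (pending; pending now {a=24, c=14})
Op 5: UPDATE e=16 (pending; pending now {a=24, c=14, e=16})
After op 5: visible(c) = 14 (pending={a=24, c=14, e=16}, committed={a=18, b=19, c=18, e=20})

Answer: 14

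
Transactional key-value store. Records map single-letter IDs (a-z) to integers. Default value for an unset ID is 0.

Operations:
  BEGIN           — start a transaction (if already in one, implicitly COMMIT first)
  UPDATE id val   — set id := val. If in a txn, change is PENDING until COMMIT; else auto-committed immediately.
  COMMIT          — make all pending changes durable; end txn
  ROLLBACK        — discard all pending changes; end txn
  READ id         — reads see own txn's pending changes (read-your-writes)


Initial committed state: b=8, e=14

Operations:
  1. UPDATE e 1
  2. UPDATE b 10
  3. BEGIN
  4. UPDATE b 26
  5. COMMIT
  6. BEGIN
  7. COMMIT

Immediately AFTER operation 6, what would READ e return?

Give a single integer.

Initial committed: {b=8, e=14}
Op 1: UPDATE e=1 (auto-commit; committed e=1)
Op 2: UPDATE b=10 (auto-commit; committed b=10)
Op 3: BEGIN: in_txn=True, pending={}
Op 4: UPDATE b=26 (pending; pending now {b=26})
Op 5: COMMIT: merged ['b'] into committed; committed now {b=26, e=1}
Op 6: BEGIN: in_txn=True, pending={}
After op 6: visible(e) = 1 (pending={}, committed={b=26, e=1})

Answer: 1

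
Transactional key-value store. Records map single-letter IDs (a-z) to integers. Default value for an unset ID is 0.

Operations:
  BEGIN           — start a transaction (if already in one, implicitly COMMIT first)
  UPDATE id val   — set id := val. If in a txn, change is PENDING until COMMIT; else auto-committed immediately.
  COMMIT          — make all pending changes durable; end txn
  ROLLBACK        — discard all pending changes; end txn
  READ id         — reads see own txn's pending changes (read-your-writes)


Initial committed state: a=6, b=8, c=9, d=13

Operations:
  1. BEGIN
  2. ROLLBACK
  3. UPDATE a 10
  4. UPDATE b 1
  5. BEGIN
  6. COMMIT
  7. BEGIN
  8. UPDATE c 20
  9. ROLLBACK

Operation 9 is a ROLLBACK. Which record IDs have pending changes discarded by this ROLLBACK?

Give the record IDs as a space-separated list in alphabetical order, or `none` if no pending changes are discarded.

Initial committed: {a=6, b=8, c=9, d=13}
Op 1: BEGIN: in_txn=True, pending={}
Op 2: ROLLBACK: discarded pending []; in_txn=False
Op 3: UPDATE a=10 (auto-commit; committed a=10)
Op 4: UPDATE b=1 (auto-commit; committed b=1)
Op 5: BEGIN: in_txn=True, pending={}
Op 6: COMMIT: merged [] into committed; committed now {a=10, b=1, c=9, d=13}
Op 7: BEGIN: in_txn=True, pending={}
Op 8: UPDATE c=20 (pending; pending now {c=20})
Op 9: ROLLBACK: discarded pending ['c']; in_txn=False
ROLLBACK at op 9 discards: ['c']

Answer: c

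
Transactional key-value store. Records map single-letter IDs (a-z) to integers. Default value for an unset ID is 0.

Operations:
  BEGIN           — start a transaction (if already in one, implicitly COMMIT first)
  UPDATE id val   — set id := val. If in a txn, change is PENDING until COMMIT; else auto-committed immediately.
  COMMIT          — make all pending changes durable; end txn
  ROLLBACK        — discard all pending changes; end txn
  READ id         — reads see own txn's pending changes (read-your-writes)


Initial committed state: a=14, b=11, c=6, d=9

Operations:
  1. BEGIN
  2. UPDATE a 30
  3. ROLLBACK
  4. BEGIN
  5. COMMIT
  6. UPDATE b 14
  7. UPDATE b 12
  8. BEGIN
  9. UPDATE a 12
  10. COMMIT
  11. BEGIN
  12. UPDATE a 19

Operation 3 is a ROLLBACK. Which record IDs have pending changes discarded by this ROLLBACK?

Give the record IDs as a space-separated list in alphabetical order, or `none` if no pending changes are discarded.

Answer: a

Derivation:
Initial committed: {a=14, b=11, c=6, d=9}
Op 1: BEGIN: in_txn=True, pending={}
Op 2: UPDATE a=30 (pending; pending now {a=30})
Op 3: ROLLBACK: discarded pending ['a']; in_txn=False
Op 4: BEGIN: in_txn=True, pending={}
Op 5: COMMIT: merged [] into committed; committed now {a=14, b=11, c=6, d=9}
Op 6: UPDATE b=14 (auto-commit; committed b=14)
Op 7: UPDATE b=12 (auto-commit; committed b=12)
Op 8: BEGIN: in_txn=True, pending={}
Op 9: UPDATE a=12 (pending; pending now {a=12})
Op 10: COMMIT: merged ['a'] into committed; committed now {a=12, b=12, c=6, d=9}
Op 11: BEGIN: in_txn=True, pending={}
Op 12: UPDATE a=19 (pending; pending now {a=19})
ROLLBACK at op 3 discards: ['a']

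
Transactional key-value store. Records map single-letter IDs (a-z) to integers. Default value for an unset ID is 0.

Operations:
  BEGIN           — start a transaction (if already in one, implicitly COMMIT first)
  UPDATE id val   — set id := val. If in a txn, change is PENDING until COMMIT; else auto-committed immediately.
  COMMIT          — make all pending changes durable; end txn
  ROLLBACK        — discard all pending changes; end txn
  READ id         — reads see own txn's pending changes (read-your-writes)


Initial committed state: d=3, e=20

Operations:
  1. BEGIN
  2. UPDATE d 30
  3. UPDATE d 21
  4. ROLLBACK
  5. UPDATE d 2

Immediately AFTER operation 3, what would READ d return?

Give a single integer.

Initial committed: {d=3, e=20}
Op 1: BEGIN: in_txn=True, pending={}
Op 2: UPDATE d=30 (pending; pending now {d=30})
Op 3: UPDATE d=21 (pending; pending now {d=21})
After op 3: visible(d) = 21 (pending={d=21}, committed={d=3, e=20})

Answer: 21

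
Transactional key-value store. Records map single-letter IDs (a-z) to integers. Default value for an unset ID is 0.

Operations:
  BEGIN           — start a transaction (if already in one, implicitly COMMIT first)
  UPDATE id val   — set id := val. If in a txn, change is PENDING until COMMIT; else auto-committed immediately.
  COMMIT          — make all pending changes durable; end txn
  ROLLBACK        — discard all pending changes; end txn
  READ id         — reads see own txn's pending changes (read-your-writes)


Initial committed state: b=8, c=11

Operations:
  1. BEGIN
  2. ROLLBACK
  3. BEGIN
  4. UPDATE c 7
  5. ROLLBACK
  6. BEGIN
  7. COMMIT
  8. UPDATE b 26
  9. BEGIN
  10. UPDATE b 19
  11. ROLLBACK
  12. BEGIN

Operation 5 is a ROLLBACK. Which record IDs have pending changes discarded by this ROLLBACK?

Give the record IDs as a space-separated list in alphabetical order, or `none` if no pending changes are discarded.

Answer: c

Derivation:
Initial committed: {b=8, c=11}
Op 1: BEGIN: in_txn=True, pending={}
Op 2: ROLLBACK: discarded pending []; in_txn=False
Op 3: BEGIN: in_txn=True, pending={}
Op 4: UPDATE c=7 (pending; pending now {c=7})
Op 5: ROLLBACK: discarded pending ['c']; in_txn=False
Op 6: BEGIN: in_txn=True, pending={}
Op 7: COMMIT: merged [] into committed; committed now {b=8, c=11}
Op 8: UPDATE b=26 (auto-commit; committed b=26)
Op 9: BEGIN: in_txn=True, pending={}
Op 10: UPDATE b=19 (pending; pending now {b=19})
Op 11: ROLLBACK: discarded pending ['b']; in_txn=False
Op 12: BEGIN: in_txn=True, pending={}
ROLLBACK at op 5 discards: ['c']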